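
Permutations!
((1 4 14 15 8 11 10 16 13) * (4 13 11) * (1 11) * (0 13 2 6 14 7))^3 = ((0 13 11 10 16 1 2 6 14 15 8 4 7))^3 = (0 10 2 15 7 11 1 14 4 13 16 6 8)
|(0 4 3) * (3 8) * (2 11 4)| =|(0 2 11 4 8 3)| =6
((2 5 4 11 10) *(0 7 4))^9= (0 4 10 5 7 11 2)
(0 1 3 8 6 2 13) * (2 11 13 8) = (0 1 3 2 8 6 11 13) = [1, 3, 8, 2, 4, 5, 11, 7, 6, 9, 10, 13, 12, 0]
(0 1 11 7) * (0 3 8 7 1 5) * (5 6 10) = [6, 11, 2, 8, 4, 0, 10, 3, 7, 9, 5, 1] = (0 6 10 5)(1 11)(3 8 7)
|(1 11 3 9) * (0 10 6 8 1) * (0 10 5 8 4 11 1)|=|(0 5 8)(3 9 10 6 4 11)|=6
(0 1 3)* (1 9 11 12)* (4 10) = (0 9 11 12 1 3)(4 10) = [9, 3, 2, 0, 10, 5, 6, 7, 8, 11, 4, 12, 1]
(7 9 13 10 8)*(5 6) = (5 6)(7 9 13 10 8) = [0, 1, 2, 3, 4, 6, 5, 9, 7, 13, 8, 11, 12, 10]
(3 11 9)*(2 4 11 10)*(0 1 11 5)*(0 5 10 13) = (0 1 11 9 3 13)(2 4 10) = [1, 11, 4, 13, 10, 5, 6, 7, 8, 3, 2, 9, 12, 0]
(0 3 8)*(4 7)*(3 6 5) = (0 6 5 3 8)(4 7) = [6, 1, 2, 8, 7, 3, 5, 4, 0]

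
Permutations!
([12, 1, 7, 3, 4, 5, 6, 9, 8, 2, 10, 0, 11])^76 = (0 12 11)(2 7 9)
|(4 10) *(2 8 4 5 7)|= |(2 8 4 10 5 7)|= 6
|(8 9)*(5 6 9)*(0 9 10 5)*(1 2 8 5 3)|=9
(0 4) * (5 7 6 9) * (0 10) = (0 4 10)(5 7 6 9) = [4, 1, 2, 3, 10, 7, 9, 6, 8, 5, 0]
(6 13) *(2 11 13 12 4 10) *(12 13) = [0, 1, 11, 3, 10, 5, 13, 7, 8, 9, 2, 12, 4, 6] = (2 11 12 4 10)(6 13)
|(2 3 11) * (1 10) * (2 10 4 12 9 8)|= |(1 4 12 9 8 2 3 11 10)|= 9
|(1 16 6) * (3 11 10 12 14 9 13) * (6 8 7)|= |(1 16 8 7 6)(3 11 10 12 14 9 13)|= 35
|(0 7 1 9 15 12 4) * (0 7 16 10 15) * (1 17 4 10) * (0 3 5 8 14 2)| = 9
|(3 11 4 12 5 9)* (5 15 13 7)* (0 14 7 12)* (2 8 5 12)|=13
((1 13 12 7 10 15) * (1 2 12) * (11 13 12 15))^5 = (1 13 11 10 7 12)(2 15)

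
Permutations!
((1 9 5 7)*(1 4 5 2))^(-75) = (9)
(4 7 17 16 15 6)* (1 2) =(1 2)(4 7 17 16 15 6) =[0, 2, 1, 3, 7, 5, 4, 17, 8, 9, 10, 11, 12, 13, 14, 6, 15, 16]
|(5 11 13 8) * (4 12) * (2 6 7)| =|(2 6 7)(4 12)(5 11 13 8)| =12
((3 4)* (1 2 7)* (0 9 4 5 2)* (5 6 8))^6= (0 5 4 7 6)(1 8 9 2 3)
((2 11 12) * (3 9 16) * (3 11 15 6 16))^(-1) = (2 12 11 16 6 15)(3 9)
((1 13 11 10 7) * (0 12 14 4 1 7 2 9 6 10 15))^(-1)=((0 12 14 4 1 13 11 15)(2 9 6 10))^(-1)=(0 15 11 13 1 4 14 12)(2 10 6 9)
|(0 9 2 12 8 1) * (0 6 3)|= |(0 9 2 12 8 1 6 3)|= 8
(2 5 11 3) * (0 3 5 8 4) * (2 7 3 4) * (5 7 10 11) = (0 4)(2 8)(3 10 11 7) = [4, 1, 8, 10, 0, 5, 6, 3, 2, 9, 11, 7]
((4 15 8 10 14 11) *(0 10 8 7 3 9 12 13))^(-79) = (0 12 3 15 11 10 13 9 7 4 14)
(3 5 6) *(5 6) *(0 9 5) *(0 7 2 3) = [9, 1, 3, 6, 4, 7, 0, 2, 8, 5] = (0 9 5 7 2 3 6)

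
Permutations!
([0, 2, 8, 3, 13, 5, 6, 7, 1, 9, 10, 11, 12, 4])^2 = [0, 8, 1, 3, 4, 5, 6, 7, 2, 9, 10, 11, 12, 13]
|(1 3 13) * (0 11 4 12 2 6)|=6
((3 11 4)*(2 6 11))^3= ((2 6 11 4 3))^3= (2 4 6 3 11)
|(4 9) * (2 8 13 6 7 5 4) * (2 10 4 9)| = |(2 8 13 6 7 5 9 10 4)| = 9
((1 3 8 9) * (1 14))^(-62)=((1 3 8 9 14))^(-62)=(1 9 3 14 8)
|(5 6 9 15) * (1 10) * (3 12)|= |(1 10)(3 12)(5 6 9 15)|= 4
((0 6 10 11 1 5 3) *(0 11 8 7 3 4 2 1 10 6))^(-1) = ((1 5 4 2)(3 11 10 8 7))^(-1) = (1 2 4 5)(3 7 8 10 11)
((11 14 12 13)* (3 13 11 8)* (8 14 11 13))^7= (3 8)(12 13 14)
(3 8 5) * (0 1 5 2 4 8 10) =(0 1 5 3 10)(2 4 8) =[1, 5, 4, 10, 8, 3, 6, 7, 2, 9, 0]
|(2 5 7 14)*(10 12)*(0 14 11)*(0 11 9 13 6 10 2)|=|(0 14)(2 5 7 9 13 6 10 12)|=8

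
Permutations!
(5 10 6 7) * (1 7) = (1 7 5 10 6) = [0, 7, 2, 3, 4, 10, 1, 5, 8, 9, 6]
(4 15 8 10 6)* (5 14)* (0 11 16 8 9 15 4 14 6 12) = (0 11 16 8 10 12)(5 6 14)(9 15) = [11, 1, 2, 3, 4, 6, 14, 7, 10, 15, 12, 16, 0, 13, 5, 9, 8]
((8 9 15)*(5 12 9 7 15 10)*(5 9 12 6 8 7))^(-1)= ((5 6 8)(7 15)(9 10))^(-1)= (5 8 6)(7 15)(9 10)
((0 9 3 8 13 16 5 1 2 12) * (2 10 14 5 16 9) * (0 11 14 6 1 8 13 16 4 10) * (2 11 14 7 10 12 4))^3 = ((0 11 7 10 6 1)(2 4 12 14 5 8 16)(3 13 9))^3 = (0 10)(1 7)(2 14 16 12 8 4 5)(6 11)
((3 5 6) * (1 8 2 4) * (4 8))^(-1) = ((1 4)(2 8)(3 5 6))^(-1) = (1 4)(2 8)(3 6 5)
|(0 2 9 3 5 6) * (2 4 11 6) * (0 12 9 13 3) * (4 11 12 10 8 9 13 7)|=|(0 11 6 10 8 9)(2 7 4 12 13 3 5)|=42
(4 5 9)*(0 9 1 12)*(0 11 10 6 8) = (0 9 4 5 1 12 11 10 6 8) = [9, 12, 2, 3, 5, 1, 8, 7, 0, 4, 6, 10, 11]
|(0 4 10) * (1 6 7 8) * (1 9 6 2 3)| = |(0 4 10)(1 2 3)(6 7 8 9)| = 12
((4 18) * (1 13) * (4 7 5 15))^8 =(4 5 18 15 7)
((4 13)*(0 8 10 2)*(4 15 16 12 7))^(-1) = ((0 8 10 2)(4 13 15 16 12 7))^(-1) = (0 2 10 8)(4 7 12 16 15 13)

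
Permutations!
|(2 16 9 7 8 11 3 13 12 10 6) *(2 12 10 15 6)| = |(2 16 9 7 8 11 3 13 10)(6 12 15)| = 9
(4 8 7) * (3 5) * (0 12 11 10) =(0 12 11 10)(3 5)(4 8 7) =[12, 1, 2, 5, 8, 3, 6, 4, 7, 9, 0, 10, 11]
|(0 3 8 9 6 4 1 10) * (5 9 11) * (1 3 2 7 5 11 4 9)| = |(11)(0 2 7 5 1 10)(3 8 4)(6 9)| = 6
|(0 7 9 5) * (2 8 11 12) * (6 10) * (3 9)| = 20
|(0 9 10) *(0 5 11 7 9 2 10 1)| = 8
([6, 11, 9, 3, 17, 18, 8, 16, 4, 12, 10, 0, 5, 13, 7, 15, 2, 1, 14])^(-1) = [11, 17, 16, 3, 8, 12, 0, 14, 6, 2, 10, 1, 9, 13, 18, 15, 7, 4, 5]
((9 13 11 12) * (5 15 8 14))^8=((5 15 8 14)(9 13 11 12))^8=(15)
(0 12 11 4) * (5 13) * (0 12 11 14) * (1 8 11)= (0 1 8 11 4 12 14)(5 13)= [1, 8, 2, 3, 12, 13, 6, 7, 11, 9, 10, 4, 14, 5, 0]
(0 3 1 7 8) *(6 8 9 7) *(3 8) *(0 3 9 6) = (0 8 3 1)(6 9 7) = [8, 0, 2, 1, 4, 5, 9, 6, 3, 7]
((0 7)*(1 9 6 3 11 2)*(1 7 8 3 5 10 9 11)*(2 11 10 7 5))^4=(11)(0 10 5 3 6)(1 2 8 9 7)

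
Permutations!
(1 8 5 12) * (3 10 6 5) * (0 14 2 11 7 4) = (0 14 2 11 7 4)(1 8 3 10 6 5 12) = [14, 8, 11, 10, 0, 12, 5, 4, 3, 9, 6, 7, 1, 13, 2]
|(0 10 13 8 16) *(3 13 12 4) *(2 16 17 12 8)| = |(0 10 8 17 12 4 3 13 2 16)| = 10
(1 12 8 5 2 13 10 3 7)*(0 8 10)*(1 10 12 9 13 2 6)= (0 8 5 6 1 9 13)(3 7 10)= [8, 9, 2, 7, 4, 6, 1, 10, 5, 13, 3, 11, 12, 0]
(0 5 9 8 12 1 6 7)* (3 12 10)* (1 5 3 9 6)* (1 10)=[3, 10, 2, 12, 4, 6, 7, 0, 1, 8, 9, 11, 5]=(0 3 12 5 6 7)(1 10 9 8)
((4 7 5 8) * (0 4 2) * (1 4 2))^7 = (0 2)(1 7 8 4 5)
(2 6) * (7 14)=(2 6)(7 14)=[0, 1, 6, 3, 4, 5, 2, 14, 8, 9, 10, 11, 12, 13, 7]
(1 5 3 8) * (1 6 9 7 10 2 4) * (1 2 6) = (1 5 3 8)(2 4)(6 9 7 10) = [0, 5, 4, 8, 2, 3, 9, 10, 1, 7, 6]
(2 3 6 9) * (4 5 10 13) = (2 3 6 9)(4 5 10 13) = [0, 1, 3, 6, 5, 10, 9, 7, 8, 2, 13, 11, 12, 4]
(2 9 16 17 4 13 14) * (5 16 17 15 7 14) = (2 9 17 4 13 5 16 15 7 14) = [0, 1, 9, 3, 13, 16, 6, 14, 8, 17, 10, 11, 12, 5, 2, 7, 15, 4]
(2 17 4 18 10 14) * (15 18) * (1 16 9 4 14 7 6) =(1 16 9 4 15 18 10 7 6)(2 17 14) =[0, 16, 17, 3, 15, 5, 1, 6, 8, 4, 7, 11, 12, 13, 2, 18, 9, 14, 10]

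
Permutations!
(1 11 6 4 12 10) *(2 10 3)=(1 11 6 4 12 3 2 10)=[0, 11, 10, 2, 12, 5, 4, 7, 8, 9, 1, 6, 3]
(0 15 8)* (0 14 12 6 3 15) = (3 15 8 14 12 6) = [0, 1, 2, 15, 4, 5, 3, 7, 14, 9, 10, 11, 6, 13, 12, 8]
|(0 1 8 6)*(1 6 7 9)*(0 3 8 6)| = |(1 6 3 8 7 9)| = 6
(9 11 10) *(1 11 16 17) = (1 11 10 9 16 17) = [0, 11, 2, 3, 4, 5, 6, 7, 8, 16, 9, 10, 12, 13, 14, 15, 17, 1]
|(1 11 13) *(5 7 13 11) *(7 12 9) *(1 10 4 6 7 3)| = 5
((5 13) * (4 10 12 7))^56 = (13)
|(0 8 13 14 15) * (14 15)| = |(0 8 13 15)| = 4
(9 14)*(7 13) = (7 13)(9 14) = [0, 1, 2, 3, 4, 5, 6, 13, 8, 14, 10, 11, 12, 7, 9]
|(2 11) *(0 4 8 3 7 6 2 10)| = 9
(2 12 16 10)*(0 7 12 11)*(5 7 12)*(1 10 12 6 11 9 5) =[6, 10, 9, 3, 4, 7, 11, 1, 8, 5, 2, 0, 16, 13, 14, 15, 12] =(0 6 11)(1 10 2 9 5 7)(12 16)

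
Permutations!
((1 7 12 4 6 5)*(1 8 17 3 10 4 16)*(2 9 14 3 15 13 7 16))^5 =(1 16)(2 4 15 9 6 13 14 5 7 3 8 12 10 17)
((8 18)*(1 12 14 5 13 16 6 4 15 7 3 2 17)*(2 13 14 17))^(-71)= (1 12 17)(3 7 15 4 6 16 13)(5 14)(8 18)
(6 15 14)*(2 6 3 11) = (2 6 15 14 3 11) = [0, 1, 6, 11, 4, 5, 15, 7, 8, 9, 10, 2, 12, 13, 3, 14]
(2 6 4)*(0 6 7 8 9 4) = (0 6)(2 7 8 9 4) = [6, 1, 7, 3, 2, 5, 0, 8, 9, 4]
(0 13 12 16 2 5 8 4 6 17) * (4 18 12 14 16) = [13, 1, 5, 3, 6, 8, 17, 7, 18, 9, 10, 11, 4, 14, 16, 15, 2, 0, 12] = (0 13 14 16 2 5 8 18 12 4 6 17)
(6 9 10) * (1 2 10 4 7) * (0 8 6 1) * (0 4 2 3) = (0 8 6 9 2 10 1 3)(4 7) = [8, 3, 10, 0, 7, 5, 9, 4, 6, 2, 1]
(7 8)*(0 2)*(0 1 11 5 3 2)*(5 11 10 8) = (11)(1 10 8 7 5 3 2) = [0, 10, 1, 2, 4, 3, 6, 5, 7, 9, 8, 11]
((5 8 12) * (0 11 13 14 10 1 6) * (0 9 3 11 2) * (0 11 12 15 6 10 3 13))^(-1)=(0 11 2)(1 10)(3 14 13 9 6 15 8 5 12)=((0 2 11)(1 10)(3 12 5 8 15 6 9 13 14))^(-1)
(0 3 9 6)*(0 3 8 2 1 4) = (0 8 2 1 4)(3 9 6) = [8, 4, 1, 9, 0, 5, 3, 7, 2, 6]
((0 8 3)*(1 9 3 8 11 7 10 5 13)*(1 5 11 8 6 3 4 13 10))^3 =(0 3 6 8)(1 13 11 9 5 7 4 10) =((0 8 6 3)(1 9 4 13 5 10 11 7))^3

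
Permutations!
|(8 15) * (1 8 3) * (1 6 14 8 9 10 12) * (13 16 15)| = |(1 9 10 12)(3 6 14 8 13 16 15)| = 28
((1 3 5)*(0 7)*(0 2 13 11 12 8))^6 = ((0 7 2 13 11 12 8)(1 3 5))^6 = (0 8 12 11 13 2 7)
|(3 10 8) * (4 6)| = |(3 10 8)(4 6)| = 6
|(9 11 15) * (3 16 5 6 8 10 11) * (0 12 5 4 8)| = |(0 12 5 6)(3 16 4 8 10 11 15 9)| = 8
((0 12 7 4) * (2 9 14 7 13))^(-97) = (0 4 7 14 9 2 13 12)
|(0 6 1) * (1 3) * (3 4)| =|(0 6 4 3 1)| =5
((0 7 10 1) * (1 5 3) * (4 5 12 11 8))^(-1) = ((0 7 10 12 11 8 4 5 3 1))^(-1) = (0 1 3 5 4 8 11 12 10 7)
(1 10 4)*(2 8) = (1 10 4)(2 8) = [0, 10, 8, 3, 1, 5, 6, 7, 2, 9, 4]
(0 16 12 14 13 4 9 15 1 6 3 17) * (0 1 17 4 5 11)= (0 16 12 14 13 5 11)(1 6 3 4 9 15 17)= [16, 6, 2, 4, 9, 11, 3, 7, 8, 15, 10, 0, 14, 5, 13, 17, 12, 1]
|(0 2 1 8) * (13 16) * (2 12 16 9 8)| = 6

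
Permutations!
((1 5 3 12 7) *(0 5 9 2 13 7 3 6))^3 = (1 13 9 7 2)(3 12)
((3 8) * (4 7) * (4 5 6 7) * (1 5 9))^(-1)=(1 9 7 6 5)(3 8)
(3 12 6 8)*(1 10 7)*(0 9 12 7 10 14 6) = (0 9 12)(1 14 6 8 3 7) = [9, 14, 2, 7, 4, 5, 8, 1, 3, 12, 10, 11, 0, 13, 6]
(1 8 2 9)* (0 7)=(0 7)(1 8 2 9)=[7, 8, 9, 3, 4, 5, 6, 0, 2, 1]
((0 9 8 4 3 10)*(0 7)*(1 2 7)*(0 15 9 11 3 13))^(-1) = ((0 11 3 10 1 2 7 15 9 8 4 13))^(-1) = (0 13 4 8 9 15 7 2 1 10 3 11)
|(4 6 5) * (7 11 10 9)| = |(4 6 5)(7 11 10 9)| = 12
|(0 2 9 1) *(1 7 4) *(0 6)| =7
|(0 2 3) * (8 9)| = 6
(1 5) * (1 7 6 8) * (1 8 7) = (8)(1 5)(6 7) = [0, 5, 2, 3, 4, 1, 7, 6, 8]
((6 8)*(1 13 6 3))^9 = (1 3 8 6 13)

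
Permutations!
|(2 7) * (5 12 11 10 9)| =10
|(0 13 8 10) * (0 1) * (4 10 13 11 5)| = 6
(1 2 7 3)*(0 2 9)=(0 2 7 3 1 9)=[2, 9, 7, 1, 4, 5, 6, 3, 8, 0]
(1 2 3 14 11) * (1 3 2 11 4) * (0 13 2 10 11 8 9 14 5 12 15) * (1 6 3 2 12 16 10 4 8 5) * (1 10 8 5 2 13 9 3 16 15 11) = [9, 2, 4, 10, 6, 15, 16, 7, 3, 14, 1, 13, 11, 12, 5, 0, 8] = (0 9 14 5 15)(1 2 4 6 16 8 3 10)(11 13 12)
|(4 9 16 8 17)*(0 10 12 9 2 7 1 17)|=|(0 10 12 9 16 8)(1 17 4 2 7)|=30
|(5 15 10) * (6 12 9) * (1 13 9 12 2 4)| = 6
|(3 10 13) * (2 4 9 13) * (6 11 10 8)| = |(2 4 9 13 3 8 6 11 10)| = 9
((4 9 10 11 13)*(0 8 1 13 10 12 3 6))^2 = (0 1 4 12 6 8 13 9 3)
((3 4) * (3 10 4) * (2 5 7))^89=(2 7 5)(4 10)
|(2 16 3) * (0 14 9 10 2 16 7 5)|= 14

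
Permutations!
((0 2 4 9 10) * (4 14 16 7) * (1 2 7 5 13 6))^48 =((0 7 4 9 10)(1 2 14 16 5 13 6))^48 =(0 9 7 10 4)(1 6 13 5 16 14 2)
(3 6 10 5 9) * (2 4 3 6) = (2 4 3)(5 9 6 10) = [0, 1, 4, 2, 3, 9, 10, 7, 8, 6, 5]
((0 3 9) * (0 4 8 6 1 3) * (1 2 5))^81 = ((1 3 9 4 8 6 2 5))^81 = (1 3 9 4 8 6 2 5)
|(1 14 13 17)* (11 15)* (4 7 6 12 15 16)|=|(1 14 13 17)(4 7 6 12 15 11 16)|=28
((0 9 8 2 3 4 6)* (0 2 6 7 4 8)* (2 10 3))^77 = (0 9)(3 8 6 10)(4 7)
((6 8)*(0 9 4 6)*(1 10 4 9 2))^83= ((0 2 1 10 4 6 8))^83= (0 8 6 4 10 1 2)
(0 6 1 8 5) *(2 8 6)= [2, 6, 8, 3, 4, 0, 1, 7, 5]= (0 2 8 5)(1 6)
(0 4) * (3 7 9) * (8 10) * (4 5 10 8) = (0 5 10 4)(3 7 9) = [5, 1, 2, 7, 0, 10, 6, 9, 8, 3, 4]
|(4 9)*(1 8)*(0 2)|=2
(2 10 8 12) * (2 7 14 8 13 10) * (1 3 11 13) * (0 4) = (0 4)(1 3 11 13 10)(7 14 8 12) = [4, 3, 2, 11, 0, 5, 6, 14, 12, 9, 1, 13, 7, 10, 8]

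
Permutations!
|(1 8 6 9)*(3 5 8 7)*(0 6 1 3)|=8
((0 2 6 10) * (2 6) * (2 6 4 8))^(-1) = (0 10 6 2 8 4)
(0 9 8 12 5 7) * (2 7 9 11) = (0 11 2 7)(5 9 8 12) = [11, 1, 7, 3, 4, 9, 6, 0, 12, 8, 10, 2, 5]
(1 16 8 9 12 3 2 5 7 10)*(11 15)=(1 16 8 9 12 3 2 5 7 10)(11 15)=[0, 16, 5, 2, 4, 7, 6, 10, 9, 12, 1, 15, 3, 13, 14, 11, 8]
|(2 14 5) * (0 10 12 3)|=12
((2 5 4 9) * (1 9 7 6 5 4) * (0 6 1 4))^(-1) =((0 6 5 4 7 1 9 2))^(-1) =(0 2 9 1 7 4 5 6)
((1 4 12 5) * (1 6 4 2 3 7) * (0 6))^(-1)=((0 6 4 12 5)(1 2 3 7))^(-1)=(0 5 12 4 6)(1 7 3 2)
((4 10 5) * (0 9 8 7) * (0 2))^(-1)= (0 2 7 8 9)(4 5 10)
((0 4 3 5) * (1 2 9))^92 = (1 9 2)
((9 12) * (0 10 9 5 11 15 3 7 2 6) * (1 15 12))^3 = ((0 10 9 1 15 3 7 2 6)(5 11 12))^3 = (0 1 7)(2 10 15)(3 6 9)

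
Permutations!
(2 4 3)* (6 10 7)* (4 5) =(2 5 4 3)(6 10 7) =[0, 1, 5, 2, 3, 4, 10, 6, 8, 9, 7]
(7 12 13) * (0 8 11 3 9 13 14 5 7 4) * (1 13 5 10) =[8, 13, 2, 9, 0, 7, 6, 12, 11, 5, 1, 3, 14, 4, 10] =(0 8 11 3 9 5 7 12 14 10 1 13 4)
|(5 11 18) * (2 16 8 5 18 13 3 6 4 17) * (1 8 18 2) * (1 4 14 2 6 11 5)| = 30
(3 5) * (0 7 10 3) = [7, 1, 2, 5, 4, 0, 6, 10, 8, 9, 3] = (0 7 10 3 5)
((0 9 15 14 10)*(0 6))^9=(0 14)(6 15)(9 10)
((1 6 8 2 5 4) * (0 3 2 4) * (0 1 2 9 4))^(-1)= (0 8 6 1 5 2 4 9 3)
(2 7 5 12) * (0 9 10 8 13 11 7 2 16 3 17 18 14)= (0 9 10 8 13 11 7 5 12 16 3 17 18 14)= [9, 1, 2, 17, 4, 12, 6, 5, 13, 10, 8, 7, 16, 11, 0, 15, 3, 18, 14]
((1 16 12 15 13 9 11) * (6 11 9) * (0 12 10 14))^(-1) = (0 14 10 16 1 11 6 13 15 12)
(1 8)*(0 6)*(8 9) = (0 6)(1 9 8) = [6, 9, 2, 3, 4, 5, 0, 7, 1, 8]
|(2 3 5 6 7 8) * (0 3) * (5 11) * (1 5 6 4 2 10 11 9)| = |(0 3 9 1 5 4 2)(6 7 8 10 11)| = 35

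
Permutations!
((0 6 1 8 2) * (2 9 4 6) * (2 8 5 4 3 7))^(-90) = (9)(1 4)(5 6)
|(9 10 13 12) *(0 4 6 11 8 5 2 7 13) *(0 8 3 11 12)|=22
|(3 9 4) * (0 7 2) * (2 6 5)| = 15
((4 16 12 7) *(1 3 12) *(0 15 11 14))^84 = (16)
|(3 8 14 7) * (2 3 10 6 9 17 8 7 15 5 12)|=|(2 3 7 10 6 9 17 8 14 15 5 12)|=12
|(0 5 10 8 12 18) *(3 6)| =6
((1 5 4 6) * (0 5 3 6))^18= (6)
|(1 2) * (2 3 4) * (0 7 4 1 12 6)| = |(0 7 4 2 12 6)(1 3)| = 6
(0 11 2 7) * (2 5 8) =(0 11 5 8 2 7) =[11, 1, 7, 3, 4, 8, 6, 0, 2, 9, 10, 5]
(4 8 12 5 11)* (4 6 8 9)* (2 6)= (2 6 8 12 5 11)(4 9)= [0, 1, 6, 3, 9, 11, 8, 7, 12, 4, 10, 2, 5]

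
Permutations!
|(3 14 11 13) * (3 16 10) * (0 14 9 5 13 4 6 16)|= |(0 14 11 4 6 16 10 3 9 5 13)|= 11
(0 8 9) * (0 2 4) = (0 8 9 2 4) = [8, 1, 4, 3, 0, 5, 6, 7, 9, 2]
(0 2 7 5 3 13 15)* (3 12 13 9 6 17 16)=(0 2 7 5 12 13 15)(3 9 6 17 16)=[2, 1, 7, 9, 4, 12, 17, 5, 8, 6, 10, 11, 13, 15, 14, 0, 3, 16]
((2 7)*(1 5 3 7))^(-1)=((1 5 3 7 2))^(-1)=(1 2 7 3 5)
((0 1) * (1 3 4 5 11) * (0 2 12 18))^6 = ((0 3 4 5 11 1 2 12 18))^6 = (0 2 5)(1 4 18)(3 12 11)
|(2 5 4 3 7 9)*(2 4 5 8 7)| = |(2 8 7 9 4 3)| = 6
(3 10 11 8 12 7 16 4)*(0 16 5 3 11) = (0 16 4 11 8 12 7 5 3 10) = [16, 1, 2, 10, 11, 3, 6, 5, 12, 9, 0, 8, 7, 13, 14, 15, 4]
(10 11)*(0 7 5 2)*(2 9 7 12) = (0 12 2)(5 9 7)(10 11) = [12, 1, 0, 3, 4, 9, 6, 5, 8, 7, 11, 10, 2]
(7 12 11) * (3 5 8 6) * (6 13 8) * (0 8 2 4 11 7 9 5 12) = (0 8 13 2 4 11 9 5 6 3 12 7) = [8, 1, 4, 12, 11, 6, 3, 0, 13, 5, 10, 9, 7, 2]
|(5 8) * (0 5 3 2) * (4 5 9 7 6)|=|(0 9 7 6 4 5 8 3 2)|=9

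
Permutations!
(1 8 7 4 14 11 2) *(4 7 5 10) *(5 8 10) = (1 10 4 14 11 2) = [0, 10, 1, 3, 14, 5, 6, 7, 8, 9, 4, 2, 12, 13, 11]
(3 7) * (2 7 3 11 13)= (2 7 11 13)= [0, 1, 7, 3, 4, 5, 6, 11, 8, 9, 10, 13, 12, 2]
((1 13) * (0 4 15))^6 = (15)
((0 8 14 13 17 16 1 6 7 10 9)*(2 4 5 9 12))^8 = (0 7 8 10 14 12 13 2 17 4 16 5 1 9 6)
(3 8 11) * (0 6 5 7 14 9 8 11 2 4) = (0 6 5 7 14 9 8 2 4)(3 11) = [6, 1, 4, 11, 0, 7, 5, 14, 2, 8, 10, 3, 12, 13, 9]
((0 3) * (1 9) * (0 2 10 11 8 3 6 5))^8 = (0 5 6)(2 8 10 3 11) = ((0 6 5)(1 9)(2 10 11 8 3))^8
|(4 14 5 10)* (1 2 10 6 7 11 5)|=20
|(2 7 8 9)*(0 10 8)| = 6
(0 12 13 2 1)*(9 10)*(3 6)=(0 12 13 2 1)(3 6)(9 10)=[12, 0, 1, 6, 4, 5, 3, 7, 8, 10, 9, 11, 13, 2]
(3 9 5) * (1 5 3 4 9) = (1 5 4 9 3) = [0, 5, 2, 1, 9, 4, 6, 7, 8, 3]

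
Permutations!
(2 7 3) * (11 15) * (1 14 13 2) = [0, 14, 7, 1, 4, 5, 6, 3, 8, 9, 10, 15, 12, 2, 13, 11] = (1 14 13 2 7 3)(11 15)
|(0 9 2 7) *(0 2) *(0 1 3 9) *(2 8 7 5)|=|(1 3 9)(2 5)(7 8)|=6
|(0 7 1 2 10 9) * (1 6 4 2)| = |(0 7 6 4 2 10 9)| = 7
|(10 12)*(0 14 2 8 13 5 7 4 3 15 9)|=22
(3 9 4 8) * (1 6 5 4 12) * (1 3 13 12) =(1 6 5 4 8 13 12 3 9) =[0, 6, 2, 9, 8, 4, 5, 7, 13, 1, 10, 11, 3, 12]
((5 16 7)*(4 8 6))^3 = (16)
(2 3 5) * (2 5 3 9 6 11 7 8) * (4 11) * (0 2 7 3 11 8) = (0 2 9 6 4 8 7)(3 11) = [2, 1, 9, 11, 8, 5, 4, 0, 7, 6, 10, 3]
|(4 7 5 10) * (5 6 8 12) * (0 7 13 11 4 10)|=|(0 7 6 8 12 5)(4 13 11)|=6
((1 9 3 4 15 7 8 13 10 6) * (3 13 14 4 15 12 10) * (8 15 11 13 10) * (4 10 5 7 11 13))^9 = (1 14 4 7)(3 13)(5 6 8 11)(9 10 12 15)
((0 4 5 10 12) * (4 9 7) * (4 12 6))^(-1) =(0 12 7 9)(4 6 10 5)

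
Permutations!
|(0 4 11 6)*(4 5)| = 5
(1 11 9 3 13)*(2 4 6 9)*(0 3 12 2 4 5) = (0 3 13 1 11 4 6 9 12 2 5) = [3, 11, 5, 13, 6, 0, 9, 7, 8, 12, 10, 4, 2, 1]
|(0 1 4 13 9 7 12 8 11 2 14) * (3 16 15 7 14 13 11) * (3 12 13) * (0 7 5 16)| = 12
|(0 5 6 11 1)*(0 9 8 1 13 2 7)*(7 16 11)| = 12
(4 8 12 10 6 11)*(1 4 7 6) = (1 4 8 12 10)(6 11 7) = [0, 4, 2, 3, 8, 5, 11, 6, 12, 9, 1, 7, 10]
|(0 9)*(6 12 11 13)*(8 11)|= |(0 9)(6 12 8 11 13)|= 10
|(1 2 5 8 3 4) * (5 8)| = |(1 2 8 3 4)| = 5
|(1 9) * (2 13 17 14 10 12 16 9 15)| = 10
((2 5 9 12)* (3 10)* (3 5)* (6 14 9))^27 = ((2 3 10 5 6 14 9 12))^27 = (2 5 9 3 6 12 10 14)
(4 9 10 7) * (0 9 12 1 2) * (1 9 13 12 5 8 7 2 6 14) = (0 13 12 9 10 2)(1 6 14)(4 5 8 7) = [13, 6, 0, 3, 5, 8, 14, 4, 7, 10, 2, 11, 9, 12, 1]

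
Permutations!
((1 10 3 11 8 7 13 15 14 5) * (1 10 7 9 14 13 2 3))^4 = (15)(1 11 5 2 9)(3 14 7 8 10)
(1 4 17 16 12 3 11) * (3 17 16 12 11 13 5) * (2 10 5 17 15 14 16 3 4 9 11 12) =(1 9 11)(2 10 5 4 3 13 17)(12 15 14 16) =[0, 9, 10, 13, 3, 4, 6, 7, 8, 11, 5, 1, 15, 17, 16, 14, 12, 2]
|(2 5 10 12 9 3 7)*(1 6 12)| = 9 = |(1 6 12 9 3 7 2 5 10)|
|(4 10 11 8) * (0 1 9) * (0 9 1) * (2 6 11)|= 6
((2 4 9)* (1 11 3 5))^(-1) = ((1 11 3 5)(2 4 9))^(-1) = (1 5 3 11)(2 9 4)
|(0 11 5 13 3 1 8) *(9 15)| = |(0 11 5 13 3 1 8)(9 15)| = 14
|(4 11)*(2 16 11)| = 4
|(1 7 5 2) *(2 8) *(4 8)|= 6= |(1 7 5 4 8 2)|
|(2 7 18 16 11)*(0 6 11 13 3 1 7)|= |(0 6 11 2)(1 7 18 16 13 3)|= 12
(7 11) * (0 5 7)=(0 5 7 11)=[5, 1, 2, 3, 4, 7, 6, 11, 8, 9, 10, 0]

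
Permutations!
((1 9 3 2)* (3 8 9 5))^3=((1 5 3 2)(8 9))^3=(1 2 3 5)(8 9)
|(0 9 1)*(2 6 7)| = 3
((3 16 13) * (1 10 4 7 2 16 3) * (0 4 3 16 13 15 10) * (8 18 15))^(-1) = (0 1 13 2 7 4)(3 10 15 18 8 16)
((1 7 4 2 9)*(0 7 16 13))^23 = (0 13 16 1 9 2 4 7)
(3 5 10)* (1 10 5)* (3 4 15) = (1 10 4 15 3) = [0, 10, 2, 1, 15, 5, 6, 7, 8, 9, 4, 11, 12, 13, 14, 3]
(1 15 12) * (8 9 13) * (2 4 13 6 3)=(1 15 12)(2 4 13 8 9 6 3)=[0, 15, 4, 2, 13, 5, 3, 7, 9, 6, 10, 11, 1, 8, 14, 12]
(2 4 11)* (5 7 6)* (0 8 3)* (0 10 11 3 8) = [0, 1, 4, 10, 3, 7, 5, 6, 8, 9, 11, 2] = (2 4 3 10 11)(5 7 6)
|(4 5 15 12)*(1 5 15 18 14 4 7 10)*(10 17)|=10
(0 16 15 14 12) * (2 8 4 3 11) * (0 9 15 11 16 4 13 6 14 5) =(0 4 3 16 11 2 8 13 6 14 12 9 15 5) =[4, 1, 8, 16, 3, 0, 14, 7, 13, 15, 10, 2, 9, 6, 12, 5, 11]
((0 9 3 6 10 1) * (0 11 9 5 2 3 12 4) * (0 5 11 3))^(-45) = (0 4 11 5 9 2 12)(1 10 6 3)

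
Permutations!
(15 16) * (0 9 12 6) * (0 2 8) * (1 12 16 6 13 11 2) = (0 9 16 15 6 1 12 13 11 2 8) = [9, 12, 8, 3, 4, 5, 1, 7, 0, 16, 10, 2, 13, 11, 14, 6, 15]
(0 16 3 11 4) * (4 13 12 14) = [16, 1, 2, 11, 0, 5, 6, 7, 8, 9, 10, 13, 14, 12, 4, 15, 3] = (0 16 3 11 13 12 14 4)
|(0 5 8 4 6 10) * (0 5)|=5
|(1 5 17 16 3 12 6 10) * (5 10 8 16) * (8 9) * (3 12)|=10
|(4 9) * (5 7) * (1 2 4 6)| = 10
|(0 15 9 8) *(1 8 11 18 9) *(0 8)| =3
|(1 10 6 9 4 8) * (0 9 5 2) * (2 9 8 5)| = |(0 8 1 10 6 2)(4 5 9)| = 6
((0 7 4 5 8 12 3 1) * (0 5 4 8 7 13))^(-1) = (0 13)(1 3 12 8 7 5)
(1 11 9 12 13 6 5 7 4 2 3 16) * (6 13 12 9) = (1 11 6 5 7 4 2 3 16) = [0, 11, 3, 16, 2, 7, 5, 4, 8, 9, 10, 6, 12, 13, 14, 15, 1]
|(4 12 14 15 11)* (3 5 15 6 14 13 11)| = |(3 5 15)(4 12 13 11)(6 14)| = 12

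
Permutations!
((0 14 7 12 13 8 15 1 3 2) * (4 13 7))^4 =((0 14 4 13 8 15 1 3 2)(7 12))^4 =(0 8 2 13 3 4 1 14 15)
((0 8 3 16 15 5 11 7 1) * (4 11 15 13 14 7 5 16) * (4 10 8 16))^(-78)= ((0 16 13 14 7 1)(3 10 8)(4 11 5 15))^(-78)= (16)(4 5)(11 15)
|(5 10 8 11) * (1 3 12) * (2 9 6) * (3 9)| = 12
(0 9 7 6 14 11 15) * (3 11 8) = (0 9 7 6 14 8 3 11 15) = [9, 1, 2, 11, 4, 5, 14, 6, 3, 7, 10, 15, 12, 13, 8, 0]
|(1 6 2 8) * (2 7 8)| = |(1 6 7 8)| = 4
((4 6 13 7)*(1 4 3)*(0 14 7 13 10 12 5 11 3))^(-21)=(14)(1 10 11 4 12 3 6 5)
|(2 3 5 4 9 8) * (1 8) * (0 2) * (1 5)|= 15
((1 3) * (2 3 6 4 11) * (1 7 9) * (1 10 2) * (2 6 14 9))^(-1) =(1 11 4 6 10 9 14)(2 7 3)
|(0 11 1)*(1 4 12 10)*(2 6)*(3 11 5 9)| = 18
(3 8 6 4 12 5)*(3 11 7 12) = (3 8 6 4)(5 11 7 12) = [0, 1, 2, 8, 3, 11, 4, 12, 6, 9, 10, 7, 5]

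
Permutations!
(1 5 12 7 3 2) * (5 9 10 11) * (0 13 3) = (0 13 3 2 1 9 10 11 5 12 7) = [13, 9, 1, 2, 4, 12, 6, 0, 8, 10, 11, 5, 7, 3]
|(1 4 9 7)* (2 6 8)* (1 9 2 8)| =4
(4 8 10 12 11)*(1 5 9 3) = [0, 5, 2, 1, 8, 9, 6, 7, 10, 3, 12, 4, 11] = (1 5 9 3)(4 8 10 12 11)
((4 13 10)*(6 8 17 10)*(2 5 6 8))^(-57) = (4 17 13 10 8)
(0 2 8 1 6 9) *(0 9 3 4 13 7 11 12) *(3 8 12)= (0 2 12)(1 6 8)(3 4 13 7 11)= [2, 6, 12, 4, 13, 5, 8, 11, 1, 9, 10, 3, 0, 7]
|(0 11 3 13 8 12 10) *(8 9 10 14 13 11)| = |(0 8 12 14 13 9 10)(3 11)| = 14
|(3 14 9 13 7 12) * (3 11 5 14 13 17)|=|(3 13 7 12 11 5 14 9 17)|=9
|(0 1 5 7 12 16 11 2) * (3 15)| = 8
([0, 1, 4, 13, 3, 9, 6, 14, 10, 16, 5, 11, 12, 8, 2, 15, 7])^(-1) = [0, 1, 14, 4, 2, 10, 6, 16, 13, 5, 8, 11, 12, 3, 7, 15, 9]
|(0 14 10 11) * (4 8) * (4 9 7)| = 4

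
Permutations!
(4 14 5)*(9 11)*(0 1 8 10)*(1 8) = (0 8 10)(4 14 5)(9 11) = [8, 1, 2, 3, 14, 4, 6, 7, 10, 11, 0, 9, 12, 13, 5]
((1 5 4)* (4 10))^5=(1 5 10 4)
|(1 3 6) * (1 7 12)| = 5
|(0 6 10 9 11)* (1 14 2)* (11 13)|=6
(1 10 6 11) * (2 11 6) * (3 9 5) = (1 10 2 11)(3 9 5) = [0, 10, 11, 9, 4, 3, 6, 7, 8, 5, 2, 1]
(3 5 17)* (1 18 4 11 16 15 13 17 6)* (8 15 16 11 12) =(1 18 4 12 8 15 13 17 3 5 6) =[0, 18, 2, 5, 12, 6, 1, 7, 15, 9, 10, 11, 8, 17, 14, 13, 16, 3, 4]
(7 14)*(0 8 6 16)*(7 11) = [8, 1, 2, 3, 4, 5, 16, 14, 6, 9, 10, 7, 12, 13, 11, 15, 0] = (0 8 6 16)(7 14 11)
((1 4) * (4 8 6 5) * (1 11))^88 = (1 4 6)(5 8 11)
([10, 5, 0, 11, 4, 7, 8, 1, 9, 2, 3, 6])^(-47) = [10, 5, 0, 11, 4, 7, 8, 1, 9, 2, 3, 6]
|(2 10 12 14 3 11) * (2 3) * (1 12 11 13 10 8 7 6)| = 28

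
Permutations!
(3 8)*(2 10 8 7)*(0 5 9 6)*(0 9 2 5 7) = (0 7 5 2 10 8 3)(6 9) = [7, 1, 10, 0, 4, 2, 9, 5, 3, 6, 8]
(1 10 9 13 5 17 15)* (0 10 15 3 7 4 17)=(0 10 9 13 5)(1 15)(3 7 4 17)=[10, 15, 2, 7, 17, 0, 6, 4, 8, 13, 9, 11, 12, 5, 14, 1, 16, 3]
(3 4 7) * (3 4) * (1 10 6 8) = (1 10 6 8)(4 7) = [0, 10, 2, 3, 7, 5, 8, 4, 1, 9, 6]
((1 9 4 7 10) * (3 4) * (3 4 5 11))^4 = (1 10 7 4 9)(3 5 11) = ((1 9 4 7 10)(3 5 11))^4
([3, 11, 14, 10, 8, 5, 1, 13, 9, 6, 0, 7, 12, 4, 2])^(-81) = (1 6 9 8 4 13 7 11)(2 14)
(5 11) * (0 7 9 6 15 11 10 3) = (0 7 9 6 15 11 5 10 3) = [7, 1, 2, 0, 4, 10, 15, 9, 8, 6, 3, 5, 12, 13, 14, 11]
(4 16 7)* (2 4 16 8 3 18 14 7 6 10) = (2 4 8 3 18 14 7 16 6 10) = [0, 1, 4, 18, 8, 5, 10, 16, 3, 9, 2, 11, 12, 13, 7, 15, 6, 17, 14]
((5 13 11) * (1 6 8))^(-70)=((1 6 8)(5 13 11))^(-70)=(1 8 6)(5 11 13)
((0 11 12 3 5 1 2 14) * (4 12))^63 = (14)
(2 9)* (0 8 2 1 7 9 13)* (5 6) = [8, 7, 13, 3, 4, 6, 5, 9, 2, 1, 10, 11, 12, 0] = (0 8 2 13)(1 7 9)(5 6)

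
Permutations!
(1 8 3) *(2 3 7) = (1 8 7 2 3) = [0, 8, 3, 1, 4, 5, 6, 2, 7]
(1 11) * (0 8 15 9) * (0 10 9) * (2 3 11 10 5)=[8, 10, 3, 11, 4, 2, 6, 7, 15, 5, 9, 1, 12, 13, 14, 0]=(0 8 15)(1 10 9 5 2 3 11)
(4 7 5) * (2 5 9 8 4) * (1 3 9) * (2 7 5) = [0, 3, 2, 9, 5, 7, 6, 1, 4, 8] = (1 3 9 8 4 5 7)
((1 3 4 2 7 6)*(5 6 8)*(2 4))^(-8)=((1 3 2 7 8 5 6))^(-8)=(1 6 5 8 7 2 3)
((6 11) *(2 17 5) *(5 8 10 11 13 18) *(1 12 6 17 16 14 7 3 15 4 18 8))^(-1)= (1 17 11 10 8 13 6 12)(2 5 18 4 15 3 7 14 16)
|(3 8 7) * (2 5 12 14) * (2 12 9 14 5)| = |(3 8 7)(5 9 14 12)| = 12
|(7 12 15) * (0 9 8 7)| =|(0 9 8 7 12 15)| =6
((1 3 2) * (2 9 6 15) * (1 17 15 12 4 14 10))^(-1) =(1 10 14 4 12 6 9 3)(2 15 17)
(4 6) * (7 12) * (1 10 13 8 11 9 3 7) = [0, 10, 2, 7, 6, 5, 4, 12, 11, 3, 13, 9, 1, 8] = (1 10 13 8 11 9 3 7 12)(4 6)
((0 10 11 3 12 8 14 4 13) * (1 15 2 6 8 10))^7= ((0 1 15 2 6 8 14 4 13)(3 12 10 11))^7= (0 4 8 2 1 13 14 6 15)(3 11 10 12)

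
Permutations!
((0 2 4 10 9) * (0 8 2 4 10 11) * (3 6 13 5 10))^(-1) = ((0 4 11)(2 3 6 13 5 10 9 8))^(-1) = (0 11 4)(2 8 9 10 5 13 6 3)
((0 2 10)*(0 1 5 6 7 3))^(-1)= (0 3 7 6 5 1 10 2)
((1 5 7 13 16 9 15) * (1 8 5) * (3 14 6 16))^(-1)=((3 14 6 16 9 15 8 5 7 13))^(-1)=(3 13 7 5 8 15 9 16 6 14)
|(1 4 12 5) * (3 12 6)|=|(1 4 6 3 12 5)|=6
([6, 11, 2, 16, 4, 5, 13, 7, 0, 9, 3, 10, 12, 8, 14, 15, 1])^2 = [13, 10, 2, 1, 4, 5, 8, 7, 6, 9, 16, 3, 12, 0, 14, 15, 11]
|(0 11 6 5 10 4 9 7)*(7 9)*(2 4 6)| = |(0 11 2 4 7)(5 10 6)| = 15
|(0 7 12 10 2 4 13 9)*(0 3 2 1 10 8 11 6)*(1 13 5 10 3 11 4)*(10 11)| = |(0 7 12 8 4 5 11 6)(1 3 2)(9 10 13)| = 24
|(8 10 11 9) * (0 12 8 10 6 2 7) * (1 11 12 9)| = |(0 9 10 12 8 6 2 7)(1 11)| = 8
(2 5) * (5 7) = [0, 1, 7, 3, 4, 2, 6, 5] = (2 7 5)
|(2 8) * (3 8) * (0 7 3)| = 5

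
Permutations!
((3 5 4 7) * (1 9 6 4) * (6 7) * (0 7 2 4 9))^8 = ((0 7 3 5 1)(2 4 6 9))^8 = (9)(0 5 7 1 3)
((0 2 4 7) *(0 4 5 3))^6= (7)(0 5)(2 3)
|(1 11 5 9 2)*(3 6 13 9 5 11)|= |(1 3 6 13 9 2)|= 6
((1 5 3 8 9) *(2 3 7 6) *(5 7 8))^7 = (1 9 8 5 3 2 6 7)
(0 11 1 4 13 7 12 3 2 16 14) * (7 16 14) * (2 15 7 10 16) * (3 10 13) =(0 11 1 4 3 15 7 12 10 16 13 2 14) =[11, 4, 14, 15, 3, 5, 6, 12, 8, 9, 16, 1, 10, 2, 0, 7, 13]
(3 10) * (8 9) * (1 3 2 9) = [0, 3, 9, 10, 4, 5, 6, 7, 1, 8, 2] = (1 3 10 2 9 8)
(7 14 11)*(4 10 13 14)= [0, 1, 2, 3, 10, 5, 6, 4, 8, 9, 13, 7, 12, 14, 11]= (4 10 13 14 11 7)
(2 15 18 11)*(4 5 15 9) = (2 9 4 5 15 18 11) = [0, 1, 9, 3, 5, 15, 6, 7, 8, 4, 10, 2, 12, 13, 14, 18, 16, 17, 11]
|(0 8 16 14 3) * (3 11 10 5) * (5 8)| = |(0 5 3)(8 16 14 11 10)| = 15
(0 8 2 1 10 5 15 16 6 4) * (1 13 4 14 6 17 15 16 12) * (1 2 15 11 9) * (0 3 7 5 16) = (0 8 15 12 2 13 4 3 7 5)(1 10 16 17 11 9)(6 14) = [8, 10, 13, 7, 3, 0, 14, 5, 15, 1, 16, 9, 2, 4, 6, 12, 17, 11]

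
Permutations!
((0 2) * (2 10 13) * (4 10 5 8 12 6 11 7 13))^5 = (0 11 5 7 8 13 12 2 6)(4 10)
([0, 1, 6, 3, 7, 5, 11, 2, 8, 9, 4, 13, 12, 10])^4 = (2 10 6 4 11 7 13)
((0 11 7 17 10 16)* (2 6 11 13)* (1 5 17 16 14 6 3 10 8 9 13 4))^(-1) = (0 16 7 11 6 14 10 3 2 13 9 8 17 5 1 4)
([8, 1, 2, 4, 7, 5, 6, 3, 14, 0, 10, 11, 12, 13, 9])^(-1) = (0 9 14 8)(3 7 4)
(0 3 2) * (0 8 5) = [3, 1, 8, 2, 4, 0, 6, 7, 5] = (0 3 2 8 5)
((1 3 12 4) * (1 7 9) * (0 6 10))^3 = ((0 6 10)(1 3 12 4 7 9))^3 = (1 4)(3 7)(9 12)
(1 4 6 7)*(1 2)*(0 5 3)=[5, 4, 1, 0, 6, 3, 7, 2]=(0 5 3)(1 4 6 7 2)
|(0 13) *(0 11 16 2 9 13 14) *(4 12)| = 10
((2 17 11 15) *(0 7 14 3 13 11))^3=((0 7 14 3 13 11 15 2 17))^3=(0 3 15)(2 7 13)(11 17 14)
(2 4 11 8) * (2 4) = [0, 1, 2, 3, 11, 5, 6, 7, 4, 9, 10, 8] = (4 11 8)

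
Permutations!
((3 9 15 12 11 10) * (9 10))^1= ((3 10)(9 15 12 11))^1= (3 10)(9 15 12 11)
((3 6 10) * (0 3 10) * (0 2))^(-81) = (10)(0 2 6 3)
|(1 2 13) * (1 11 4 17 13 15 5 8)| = 20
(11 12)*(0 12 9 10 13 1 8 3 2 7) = [12, 8, 7, 2, 4, 5, 6, 0, 3, 10, 13, 9, 11, 1] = (0 12 11 9 10 13 1 8 3 2 7)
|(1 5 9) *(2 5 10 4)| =6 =|(1 10 4 2 5 9)|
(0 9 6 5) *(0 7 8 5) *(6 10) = [9, 1, 2, 3, 4, 7, 0, 8, 5, 10, 6] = (0 9 10 6)(5 7 8)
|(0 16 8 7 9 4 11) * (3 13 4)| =9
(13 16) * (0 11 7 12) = (0 11 7 12)(13 16) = [11, 1, 2, 3, 4, 5, 6, 12, 8, 9, 10, 7, 0, 16, 14, 15, 13]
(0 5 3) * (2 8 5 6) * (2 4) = [6, 1, 8, 0, 2, 3, 4, 7, 5] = (0 6 4 2 8 5 3)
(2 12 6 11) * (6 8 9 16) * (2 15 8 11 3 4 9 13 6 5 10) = [0, 1, 12, 4, 9, 10, 3, 7, 13, 16, 2, 15, 11, 6, 14, 8, 5] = (2 12 11 15 8 13 6 3 4 9 16 5 10)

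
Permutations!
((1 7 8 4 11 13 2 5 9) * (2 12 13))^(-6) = ((1 7 8 4 11 2 5 9)(12 13))^(-6) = (13)(1 8 11 5)(2 9 7 4)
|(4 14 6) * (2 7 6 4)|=6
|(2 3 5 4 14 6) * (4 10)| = |(2 3 5 10 4 14 6)| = 7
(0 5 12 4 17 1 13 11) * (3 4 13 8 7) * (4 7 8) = (0 5 12 13 11)(1 4 17)(3 7) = [5, 4, 2, 7, 17, 12, 6, 3, 8, 9, 10, 0, 13, 11, 14, 15, 16, 1]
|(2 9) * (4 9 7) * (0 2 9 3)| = 5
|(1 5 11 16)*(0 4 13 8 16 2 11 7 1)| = |(0 4 13 8 16)(1 5 7)(2 11)| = 30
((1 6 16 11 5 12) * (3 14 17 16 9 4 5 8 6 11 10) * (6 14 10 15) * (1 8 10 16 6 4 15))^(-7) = (1 3 11 16 10)(4 12 14 6 15 5 8 17 9)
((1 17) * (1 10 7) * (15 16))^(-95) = ((1 17 10 7)(15 16))^(-95) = (1 17 10 7)(15 16)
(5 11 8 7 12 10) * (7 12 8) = (5 11 7 8 12 10) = [0, 1, 2, 3, 4, 11, 6, 8, 12, 9, 5, 7, 10]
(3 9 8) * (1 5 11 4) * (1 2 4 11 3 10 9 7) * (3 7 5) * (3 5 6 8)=(11)(1 5 7)(2 4)(3 6 8 10 9)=[0, 5, 4, 6, 2, 7, 8, 1, 10, 3, 9, 11]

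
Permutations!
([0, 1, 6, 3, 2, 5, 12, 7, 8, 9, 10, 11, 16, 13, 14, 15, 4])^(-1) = (2 4 16 12 6)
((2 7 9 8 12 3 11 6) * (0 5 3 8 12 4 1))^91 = ((0 5 3 11 6 2 7 9 12 8 4 1))^91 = (0 9 3 8 6 1 7 5 12 11 4 2)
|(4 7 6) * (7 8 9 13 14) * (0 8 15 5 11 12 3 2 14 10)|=|(0 8 9 13 10)(2 14 7 6 4 15 5 11 12 3)|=10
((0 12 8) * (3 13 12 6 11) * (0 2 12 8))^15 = (0 12 2 8 13 3 11 6)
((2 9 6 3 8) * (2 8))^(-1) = (2 3 6 9)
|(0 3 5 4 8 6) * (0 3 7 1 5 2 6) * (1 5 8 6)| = |(0 7 5 4 6 3 2 1 8)| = 9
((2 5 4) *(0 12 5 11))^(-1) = ((0 12 5 4 2 11))^(-1) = (0 11 2 4 5 12)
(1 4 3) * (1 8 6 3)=(1 4)(3 8 6)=[0, 4, 2, 8, 1, 5, 3, 7, 6]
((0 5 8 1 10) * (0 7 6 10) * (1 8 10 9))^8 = (0 5 10 7 6 9 1)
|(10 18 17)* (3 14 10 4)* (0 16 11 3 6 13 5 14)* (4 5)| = 60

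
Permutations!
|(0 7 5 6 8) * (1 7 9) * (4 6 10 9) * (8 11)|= |(0 4 6 11 8)(1 7 5 10 9)|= 5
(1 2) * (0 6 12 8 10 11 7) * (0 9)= (0 6 12 8 10 11 7 9)(1 2)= [6, 2, 1, 3, 4, 5, 12, 9, 10, 0, 11, 7, 8]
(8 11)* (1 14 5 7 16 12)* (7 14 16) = (1 16 12)(5 14)(8 11) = [0, 16, 2, 3, 4, 14, 6, 7, 11, 9, 10, 8, 1, 13, 5, 15, 12]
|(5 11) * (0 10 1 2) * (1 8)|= 10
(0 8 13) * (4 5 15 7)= (0 8 13)(4 5 15 7)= [8, 1, 2, 3, 5, 15, 6, 4, 13, 9, 10, 11, 12, 0, 14, 7]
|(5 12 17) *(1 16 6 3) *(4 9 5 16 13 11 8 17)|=8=|(1 13 11 8 17 16 6 3)(4 9 5 12)|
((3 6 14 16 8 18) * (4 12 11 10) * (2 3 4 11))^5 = (2 8 3 18 6 4 14 12 16)(10 11)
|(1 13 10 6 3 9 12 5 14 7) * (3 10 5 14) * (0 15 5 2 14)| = 30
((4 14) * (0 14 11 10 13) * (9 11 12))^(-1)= ((0 14 4 12 9 11 10 13))^(-1)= (0 13 10 11 9 12 4 14)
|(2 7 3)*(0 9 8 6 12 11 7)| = 9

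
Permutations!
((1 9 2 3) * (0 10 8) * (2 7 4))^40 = (0 10 8)(1 2 7)(3 4 9)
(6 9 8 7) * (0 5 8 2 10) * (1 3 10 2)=(0 5 8 7 6 9 1 3 10)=[5, 3, 2, 10, 4, 8, 9, 6, 7, 1, 0]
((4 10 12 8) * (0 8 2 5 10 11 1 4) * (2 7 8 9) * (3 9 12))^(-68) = (12)(1 4 11)(2 10 9 5 3)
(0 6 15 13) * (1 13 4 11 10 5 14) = (0 6 15 4 11 10 5 14 1 13) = [6, 13, 2, 3, 11, 14, 15, 7, 8, 9, 5, 10, 12, 0, 1, 4]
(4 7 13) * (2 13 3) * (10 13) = (2 10 13 4 7 3) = [0, 1, 10, 2, 7, 5, 6, 3, 8, 9, 13, 11, 12, 4]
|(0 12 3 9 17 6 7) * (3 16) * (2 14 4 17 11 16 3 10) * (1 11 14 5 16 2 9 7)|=|(0 12 3 7)(1 11 2 5 16 10 9 14 4 17 6)|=44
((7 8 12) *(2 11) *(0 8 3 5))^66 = (12)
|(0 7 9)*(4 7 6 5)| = 6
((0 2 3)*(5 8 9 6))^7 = (0 2 3)(5 6 9 8)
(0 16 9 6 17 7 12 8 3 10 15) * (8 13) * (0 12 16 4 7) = [4, 1, 2, 10, 7, 5, 17, 16, 3, 6, 15, 11, 13, 8, 14, 12, 9, 0] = (0 4 7 16 9 6 17)(3 10 15 12 13 8)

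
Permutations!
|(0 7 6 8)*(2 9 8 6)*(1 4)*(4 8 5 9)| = |(0 7 2 4 1 8)(5 9)| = 6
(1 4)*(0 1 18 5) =(0 1 4 18 5) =[1, 4, 2, 3, 18, 0, 6, 7, 8, 9, 10, 11, 12, 13, 14, 15, 16, 17, 5]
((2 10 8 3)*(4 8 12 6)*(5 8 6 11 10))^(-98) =(2 8)(3 5)(10 12 11) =((2 5 8 3)(4 6)(10 12 11))^(-98)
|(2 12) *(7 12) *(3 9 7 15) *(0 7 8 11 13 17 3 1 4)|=|(0 7 12 2 15 1 4)(3 9 8 11 13 17)|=42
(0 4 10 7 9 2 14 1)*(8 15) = (0 4 10 7 9 2 14 1)(8 15) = [4, 0, 14, 3, 10, 5, 6, 9, 15, 2, 7, 11, 12, 13, 1, 8]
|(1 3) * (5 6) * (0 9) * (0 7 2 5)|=6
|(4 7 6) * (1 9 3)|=|(1 9 3)(4 7 6)|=3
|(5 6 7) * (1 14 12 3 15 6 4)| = |(1 14 12 3 15 6 7 5 4)| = 9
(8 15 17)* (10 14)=(8 15 17)(10 14)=[0, 1, 2, 3, 4, 5, 6, 7, 15, 9, 14, 11, 12, 13, 10, 17, 16, 8]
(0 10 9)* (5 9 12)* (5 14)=(0 10 12 14 5 9)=[10, 1, 2, 3, 4, 9, 6, 7, 8, 0, 12, 11, 14, 13, 5]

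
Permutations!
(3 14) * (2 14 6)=(2 14 3 6)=[0, 1, 14, 6, 4, 5, 2, 7, 8, 9, 10, 11, 12, 13, 3]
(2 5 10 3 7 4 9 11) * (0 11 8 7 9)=(0 11 2 5 10 3 9 8 7 4)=[11, 1, 5, 9, 0, 10, 6, 4, 7, 8, 3, 2]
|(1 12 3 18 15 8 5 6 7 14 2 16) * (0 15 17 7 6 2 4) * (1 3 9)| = |(0 15 8 5 2 16 3 18 17 7 14 4)(1 12 9)| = 12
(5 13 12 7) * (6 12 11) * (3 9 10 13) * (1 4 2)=(1 4 2)(3 9 10 13 11 6 12 7 5)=[0, 4, 1, 9, 2, 3, 12, 5, 8, 10, 13, 6, 7, 11]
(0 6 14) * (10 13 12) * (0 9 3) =(0 6 14 9 3)(10 13 12) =[6, 1, 2, 0, 4, 5, 14, 7, 8, 3, 13, 11, 10, 12, 9]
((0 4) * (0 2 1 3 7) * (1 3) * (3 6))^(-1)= (0 7 3 6 2 4)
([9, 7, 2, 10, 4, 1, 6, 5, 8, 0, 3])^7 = (0 9)(1 7 5)(3 10)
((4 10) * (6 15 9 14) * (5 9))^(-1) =(4 10)(5 15 6 14 9)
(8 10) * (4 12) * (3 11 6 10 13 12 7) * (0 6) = (0 6 10 8 13 12 4 7 3 11) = [6, 1, 2, 11, 7, 5, 10, 3, 13, 9, 8, 0, 4, 12]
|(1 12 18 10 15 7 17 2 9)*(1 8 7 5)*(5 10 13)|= |(1 12 18 13 5)(2 9 8 7 17)(10 15)|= 10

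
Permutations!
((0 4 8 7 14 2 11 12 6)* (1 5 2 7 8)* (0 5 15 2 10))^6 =(0 12 1 5 2)(4 6 15 10 11)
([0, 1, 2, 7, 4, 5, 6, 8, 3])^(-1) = (3 8 7)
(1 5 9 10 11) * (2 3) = [0, 5, 3, 2, 4, 9, 6, 7, 8, 10, 11, 1] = (1 5 9 10 11)(2 3)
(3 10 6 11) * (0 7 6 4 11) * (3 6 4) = [7, 1, 2, 10, 11, 5, 0, 4, 8, 9, 3, 6] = (0 7 4 11 6)(3 10)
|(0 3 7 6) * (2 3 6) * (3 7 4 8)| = |(0 6)(2 7)(3 4 8)| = 6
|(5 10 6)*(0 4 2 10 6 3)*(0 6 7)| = 8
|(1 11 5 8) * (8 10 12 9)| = 7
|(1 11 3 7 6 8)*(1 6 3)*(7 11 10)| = 10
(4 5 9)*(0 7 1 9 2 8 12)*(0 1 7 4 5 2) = (0 4 2 8 12 1 9 5) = [4, 9, 8, 3, 2, 0, 6, 7, 12, 5, 10, 11, 1]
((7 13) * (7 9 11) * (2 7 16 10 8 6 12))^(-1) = (2 12 6 8 10 16 11 9 13 7)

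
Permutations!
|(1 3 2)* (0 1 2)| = |(0 1 3)| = 3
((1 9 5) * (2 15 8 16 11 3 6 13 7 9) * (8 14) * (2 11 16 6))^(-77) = (16)(1 6 3 7 15 5 8 11 13 2 9 14) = ((16)(1 11 3 2 15 14 8 6 13 7 9 5))^(-77)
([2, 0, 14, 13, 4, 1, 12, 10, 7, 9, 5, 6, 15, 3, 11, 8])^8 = [7, 8, 10, 3, 4, 15, 0, 6, 11, 9, 12, 1, 2, 13, 5, 14]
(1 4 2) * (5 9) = (1 4 2)(5 9) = [0, 4, 1, 3, 2, 9, 6, 7, 8, 5]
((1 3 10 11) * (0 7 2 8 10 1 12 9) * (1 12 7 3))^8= ((0 3 12 9)(2 8 10 11 7))^8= (12)(2 11 8 7 10)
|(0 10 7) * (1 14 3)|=|(0 10 7)(1 14 3)|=3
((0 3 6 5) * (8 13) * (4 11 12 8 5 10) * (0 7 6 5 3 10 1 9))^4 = ((0 10 4 11 12 8 13 3 5 7 6 1 9))^4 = (0 12 5 9 11 3 1 4 13 6 10 8 7)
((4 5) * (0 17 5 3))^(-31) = (0 3 4 5 17)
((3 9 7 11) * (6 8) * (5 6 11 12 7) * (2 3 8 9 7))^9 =(2 3 7 12)(8 11) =((2 3 7 12)(5 6 9)(8 11))^9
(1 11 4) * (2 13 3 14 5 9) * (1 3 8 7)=(1 11 4 3 14 5 9 2 13 8 7)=[0, 11, 13, 14, 3, 9, 6, 1, 7, 2, 10, 4, 12, 8, 5]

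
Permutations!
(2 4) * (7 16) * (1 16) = [0, 16, 4, 3, 2, 5, 6, 1, 8, 9, 10, 11, 12, 13, 14, 15, 7] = (1 16 7)(2 4)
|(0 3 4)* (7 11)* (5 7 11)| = |(11)(0 3 4)(5 7)| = 6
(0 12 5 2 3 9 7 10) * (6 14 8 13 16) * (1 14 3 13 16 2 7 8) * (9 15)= (0 12 5 7 10)(1 14)(2 13)(3 15 9 8 16 6)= [12, 14, 13, 15, 4, 7, 3, 10, 16, 8, 0, 11, 5, 2, 1, 9, 6]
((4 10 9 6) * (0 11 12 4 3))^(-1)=((0 11 12 4 10 9 6 3))^(-1)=(0 3 6 9 10 4 12 11)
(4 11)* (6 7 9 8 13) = (4 11)(6 7 9 8 13) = [0, 1, 2, 3, 11, 5, 7, 9, 13, 8, 10, 4, 12, 6]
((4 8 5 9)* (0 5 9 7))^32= (0 7 5)(4 9 8)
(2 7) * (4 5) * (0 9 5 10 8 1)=(0 9 5 4 10 8 1)(2 7)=[9, 0, 7, 3, 10, 4, 6, 2, 1, 5, 8]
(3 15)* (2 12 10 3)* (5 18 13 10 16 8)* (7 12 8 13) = [0, 1, 8, 15, 4, 18, 6, 12, 5, 9, 3, 11, 16, 10, 14, 2, 13, 17, 7] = (2 8 5 18 7 12 16 13 10 3 15)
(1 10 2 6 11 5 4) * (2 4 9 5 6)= [0, 10, 2, 3, 1, 9, 11, 7, 8, 5, 4, 6]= (1 10 4)(5 9)(6 11)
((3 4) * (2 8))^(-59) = ((2 8)(3 4))^(-59) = (2 8)(3 4)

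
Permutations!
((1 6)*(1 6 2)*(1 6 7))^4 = ((1 2 6 7))^4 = (7)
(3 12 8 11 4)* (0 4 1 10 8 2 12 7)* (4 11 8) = [11, 10, 12, 7, 3, 5, 6, 0, 8, 9, 4, 1, 2] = (0 11 1 10 4 3 7)(2 12)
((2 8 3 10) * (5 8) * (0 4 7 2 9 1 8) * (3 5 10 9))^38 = (0 8 9 10 7)(1 3 2 4 5)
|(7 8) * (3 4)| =2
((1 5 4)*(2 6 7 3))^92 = (7)(1 4 5)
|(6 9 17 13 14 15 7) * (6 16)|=|(6 9 17 13 14 15 7 16)|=8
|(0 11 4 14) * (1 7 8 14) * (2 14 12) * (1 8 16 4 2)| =12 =|(0 11 2 14)(1 7 16 4 8 12)|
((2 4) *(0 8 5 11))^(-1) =((0 8 5 11)(2 4))^(-1) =(0 11 5 8)(2 4)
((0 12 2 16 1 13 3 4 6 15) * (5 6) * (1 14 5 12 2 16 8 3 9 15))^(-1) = ((0 2 8 3 4 12 16 14 5 6 1 13 9 15))^(-1) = (0 15 9 13 1 6 5 14 16 12 4 3 8 2)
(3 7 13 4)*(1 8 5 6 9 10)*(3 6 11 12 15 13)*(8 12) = [0, 12, 2, 7, 6, 11, 9, 3, 5, 10, 1, 8, 15, 4, 14, 13] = (1 12 15 13 4 6 9 10)(3 7)(5 11 8)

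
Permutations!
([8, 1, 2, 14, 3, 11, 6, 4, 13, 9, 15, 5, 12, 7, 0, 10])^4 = [4, 1, 2, 13, 8, 5, 6, 0, 3, 9, 10, 11, 12, 14, 7, 15]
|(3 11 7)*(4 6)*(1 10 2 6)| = |(1 10 2 6 4)(3 11 7)| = 15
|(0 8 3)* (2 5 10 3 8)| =5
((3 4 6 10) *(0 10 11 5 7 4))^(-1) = ((0 10 3)(4 6 11 5 7))^(-1) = (0 3 10)(4 7 5 11 6)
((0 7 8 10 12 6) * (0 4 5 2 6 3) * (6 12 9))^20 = (0 12 5 6 10 7 3 2 4 9 8)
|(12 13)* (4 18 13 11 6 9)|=7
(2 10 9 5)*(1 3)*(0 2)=(0 2 10 9 5)(1 3)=[2, 3, 10, 1, 4, 0, 6, 7, 8, 5, 9]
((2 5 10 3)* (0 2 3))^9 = ((0 2 5 10))^9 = (0 2 5 10)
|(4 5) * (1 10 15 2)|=4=|(1 10 15 2)(4 5)|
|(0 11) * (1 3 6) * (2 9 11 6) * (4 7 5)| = |(0 6 1 3 2 9 11)(4 7 5)| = 21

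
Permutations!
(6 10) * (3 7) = [0, 1, 2, 7, 4, 5, 10, 3, 8, 9, 6] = (3 7)(6 10)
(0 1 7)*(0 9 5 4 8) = (0 1 7 9 5 4 8) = [1, 7, 2, 3, 8, 4, 6, 9, 0, 5]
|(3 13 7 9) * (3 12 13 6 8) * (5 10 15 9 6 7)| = 12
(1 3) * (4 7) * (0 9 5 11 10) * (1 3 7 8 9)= (0 1 7 4 8 9 5 11 10)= [1, 7, 2, 3, 8, 11, 6, 4, 9, 5, 0, 10]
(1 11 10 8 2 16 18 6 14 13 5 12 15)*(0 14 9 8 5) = (0 14 13)(1 11 10 5 12 15)(2 16 18 6 9 8) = [14, 11, 16, 3, 4, 12, 9, 7, 2, 8, 5, 10, 15, 0, 13, 1, 18, 17, 6]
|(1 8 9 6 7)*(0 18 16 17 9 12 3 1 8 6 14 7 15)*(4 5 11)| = |(0 18 16 17 9 14 7 8 12 3 1 6 15)(4 5 11)| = 39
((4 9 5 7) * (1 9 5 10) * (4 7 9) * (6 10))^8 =(1 5 6)(4 9 10)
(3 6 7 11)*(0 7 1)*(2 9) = (0 7 11 3 6 1)(2 9) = [7, 0, 9, 6, 4, 5, 1, 11, 8, 2, 10, 3]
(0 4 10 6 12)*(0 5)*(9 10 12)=(0 4 12 5)(6 9 10)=[4, 1, 2, 3, 12, 0, 9, 7, 8, 10, 6, 11, 5]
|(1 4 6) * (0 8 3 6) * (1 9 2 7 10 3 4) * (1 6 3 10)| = |(10)(0 8 4)(1 6 9 2 7)| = 15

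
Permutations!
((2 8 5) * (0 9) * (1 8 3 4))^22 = (9)(1 3 5)(2 8 4)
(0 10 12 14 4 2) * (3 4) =(0 10 12 14 3 4 2) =[10, 1, 0, 4, 2, 5, 6, 7, 8, 9, 12, 11, 14, 13, 3]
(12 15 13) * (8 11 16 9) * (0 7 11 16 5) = [7, 1, 2, 3, 4, 0, 6, 11, 16, 8, 10, 5, 15, 12, 14, 13, 9] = (0 7 11 5)(8 16 9)(12 15 13)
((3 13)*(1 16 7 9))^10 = (1 7)(9 16)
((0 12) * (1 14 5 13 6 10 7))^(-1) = (0 12)(1 7 10 6 13 5 14)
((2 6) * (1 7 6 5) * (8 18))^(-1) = ((1 7 6 2 5)(8 18))^(-1) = (1 5 2 6 7)(8 18)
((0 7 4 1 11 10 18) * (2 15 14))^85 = (0 7 4 1 11 10 18)(2 15 14)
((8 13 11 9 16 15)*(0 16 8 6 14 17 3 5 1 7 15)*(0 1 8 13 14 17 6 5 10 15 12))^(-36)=((0 16 1 7 12)(3 10 15 5 8 14 6 17)(9 13 11))^(-36)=(0 12 7 1 16)(3 8)(5 17)(6 15)(10 14)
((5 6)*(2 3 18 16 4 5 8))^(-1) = ((2 3 18 16 4 5 6 8))^(-1) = (2 8 6 5 4 16 18 3)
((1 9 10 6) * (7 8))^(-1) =((1 9 10 6)(7 8))^(-1) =(1 6 10 9)(7 8)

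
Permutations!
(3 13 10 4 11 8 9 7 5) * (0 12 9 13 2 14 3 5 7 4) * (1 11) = [12, 11, 14, 2, 1, 5, 6, 7, 13, 4, 0, 8, 9, 10, 3] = (0 12 9 4 1 11 8 13 10)(2 14 3)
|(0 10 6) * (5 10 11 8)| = |(0 11 8 5 10 6)| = 6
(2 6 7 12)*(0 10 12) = [10, 1, 6, 3, 4, 5, 7, 0, 8, 9, 12, 11, 2] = (0 10 12 2 6 7)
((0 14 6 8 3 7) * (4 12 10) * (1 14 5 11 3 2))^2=(0 11 7 5 3)(1 6 2 14 8)(4 10 12)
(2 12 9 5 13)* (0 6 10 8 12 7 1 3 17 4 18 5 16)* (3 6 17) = (0 17 4 18 5 13 2 7 1 6 10 8 12 9 16) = [17, 6, 7, 3, 18, 13, 10, 1, 12, 16, 8, 11, 9, 2, 14, 15, 0, 4, 5]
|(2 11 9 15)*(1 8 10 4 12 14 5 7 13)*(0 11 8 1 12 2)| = 20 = |(0 11 9 15)(2 8 10 4)(5 7 13 12 14)|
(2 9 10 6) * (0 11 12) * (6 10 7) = [11, 1, 9, 3, 4, 5, 2, 6, 8, 7, 10, 12, 0] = (0 11 12)(2 9 7 6)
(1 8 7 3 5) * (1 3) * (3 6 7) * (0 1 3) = [1, 8, 2, 5, 4, 6, 7, 3, 0] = (0 1 8)(3 5 6 7)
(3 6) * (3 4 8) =(3 6 4 8) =[0, 1, 2, 6, 8, 5, 4, 7, 3]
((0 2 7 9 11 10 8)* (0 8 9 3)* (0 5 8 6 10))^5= ((0 2 7 3 5 8 6 10 9 11))^5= (0 8)(2 6)(3 9)(5 11)(7 10)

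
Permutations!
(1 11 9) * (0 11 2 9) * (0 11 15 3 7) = (0 15 3 7)(1 2 9) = [15, 2, 9, 7, 4, 5, 6, 0, 8, 1, 10, 11, 12, 13, 14, 3]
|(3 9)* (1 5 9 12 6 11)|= |(1 5 9 3 12 6 11)|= 7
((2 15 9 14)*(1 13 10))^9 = ((1 13 10)(2 15 9 14))^9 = (2 15 9 14)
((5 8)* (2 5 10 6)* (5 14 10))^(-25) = ((2 14 10 6)(5 8))^(-25) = (2 6 10 14)(5 8)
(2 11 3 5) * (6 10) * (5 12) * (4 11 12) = (2 12 5)(3 4 11)(6 10) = [0, 1, 12, 4, 11, 2, 10, 7, 8, 9, 6, 3, 5]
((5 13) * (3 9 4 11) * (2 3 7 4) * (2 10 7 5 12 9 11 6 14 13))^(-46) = (2 11)(3 5)(4 14 12 10)(6 13 9 7)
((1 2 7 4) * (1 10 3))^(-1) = (1 3 10 4 7 2)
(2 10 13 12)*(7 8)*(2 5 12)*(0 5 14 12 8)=[5, 1, 10, 3, 4, 8, 6, 0, 7, 9, 13, 11, 14, 2, 12]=(0 5 8 7)(2 10 13)(12 14)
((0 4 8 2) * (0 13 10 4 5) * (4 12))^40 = (2 4 10)(8 12 13) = ((0 5)(2 13 10 12 4 8))^40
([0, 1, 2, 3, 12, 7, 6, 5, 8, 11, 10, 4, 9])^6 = [0, 1, 2, 3, 9, 5, 6, 7, 8, 4, 10, 12, 11]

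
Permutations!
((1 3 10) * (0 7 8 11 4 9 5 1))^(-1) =(0 10 3 1 5 9 4 11 8 7)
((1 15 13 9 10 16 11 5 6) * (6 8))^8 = (1 8 11 10 13)(5 16 9 15 6)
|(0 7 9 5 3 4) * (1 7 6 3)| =|(0 6 3 4)(1 7 9 5)| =4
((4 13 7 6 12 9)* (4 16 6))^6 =((4 13 7)(6 12 9 16))^6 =(6 9)(12 16)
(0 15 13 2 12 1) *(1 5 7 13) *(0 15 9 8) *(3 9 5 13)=[5, 15, 12, 9, 4, 7, 6, 3, 0, 8, 10, 11, 13, 2, 14, 1]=(0 5 7 3 9 8)(1 15)(2 12 13)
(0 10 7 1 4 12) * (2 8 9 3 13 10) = (0 2 8 9 3 13 10 7 1 4 12) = [2, 4, 8, 13, 12, 5, 6, 1, 9, 3, 7, 11, 0, 10]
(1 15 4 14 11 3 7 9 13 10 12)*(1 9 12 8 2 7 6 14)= (1 15 4)(2 7 12 9 13 10 8)(3 6 14 11)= [0, 15, 7, 6, 1, 5, 14, 12, 2, 13, 8, 3, 9, 10, 11, 4]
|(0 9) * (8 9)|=|(0 8 9)|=3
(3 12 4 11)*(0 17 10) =(0 17 10)(3 12 4 11) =[17, 1, 2, 12, 11, 5, 6, 7, 8, 9, 0, 3, 4, 13, 14, 15, 16, 10]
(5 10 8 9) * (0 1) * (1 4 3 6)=(0 4 3 6 1)(5 10 8 9)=[4, 0, 2, 6, 3, 10, 1, 7, 9, 5, 8]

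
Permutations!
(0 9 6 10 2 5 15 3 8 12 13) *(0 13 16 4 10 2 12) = (0 9 6 2 5 15 3 8)(4 10 12 16) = [9, 1, 5, 8, 10, 15, 2, 7, 0, 6, 12, 11, 16, 13, 14, 3, 4]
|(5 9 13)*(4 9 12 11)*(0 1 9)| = |(0 1 9 13 5 12 11 4)| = 8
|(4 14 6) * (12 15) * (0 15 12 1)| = |(0 15 1)(4 14 6)| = 3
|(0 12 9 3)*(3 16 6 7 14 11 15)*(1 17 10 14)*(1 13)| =14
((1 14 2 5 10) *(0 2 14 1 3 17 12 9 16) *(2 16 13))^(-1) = ((0 16)(2 5 10 3 17 12 9 13))^(-1) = (0 16)(2 13 9 12 17 3 10 5)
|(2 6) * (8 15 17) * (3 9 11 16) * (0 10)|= |(0 10)(2 6)(3 9 11 16)(8 15 17)|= 12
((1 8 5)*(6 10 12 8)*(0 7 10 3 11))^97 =(0 6 8 7 3 5 10 11 1 12)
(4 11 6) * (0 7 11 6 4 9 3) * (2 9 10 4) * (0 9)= (0 7 11 2)(3 9)(4 6 10)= [7, 1, 0, 9, 6, 5, 10, 11, 8, 3, 4, 2]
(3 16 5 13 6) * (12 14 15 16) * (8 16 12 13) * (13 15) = (3 15 12 14 13 6)(5 8 16) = [0, 1, 2, 15, 4, 8, 3, 7, 16, 9, 10, 11, 14, 6, 13, 12, 5]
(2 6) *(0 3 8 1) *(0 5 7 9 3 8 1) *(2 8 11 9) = (0 11 9 3 1 5 7 2 6 8) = [11, 5, 6, 1, 4, 7, 8, 2, 0, 3, 10, 9]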